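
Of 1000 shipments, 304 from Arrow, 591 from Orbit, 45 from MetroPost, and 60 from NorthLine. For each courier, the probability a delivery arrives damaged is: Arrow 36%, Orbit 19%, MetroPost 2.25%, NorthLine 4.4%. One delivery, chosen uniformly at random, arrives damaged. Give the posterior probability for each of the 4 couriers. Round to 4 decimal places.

Arrow 0.4856, Orbit 0.4982, MetroPost 0.0045, NorthLine 0.0117

Unnormalized posteriors (prior × likelihood):
  Arrow: 0.304 × 0.36 = 0.10944
  Orbit: 0.591 × 0.19 = 0.11229
  MetroPost: 0.045 × 0.0225 = 0.0010125
  NorthLine: 0.06 × 0.044 = 0.00264
Total = 0.2253825.
P(Arrow | damaged) = 0.10944/0.2253825 ≈ 0.4856
P(Orbit | damaged) = 0.11229/0.2253825 ≈ 0.4982
P(MetroPost | damaged) = 0.0010125/0.2253825 ≈ 0.0045
P(NorthLine | damaged) = 0.00264/0.2253825 ≈ 0.0117
(Check: 0.4856+0.4982+0.0045+0.0117 = 1.0000.)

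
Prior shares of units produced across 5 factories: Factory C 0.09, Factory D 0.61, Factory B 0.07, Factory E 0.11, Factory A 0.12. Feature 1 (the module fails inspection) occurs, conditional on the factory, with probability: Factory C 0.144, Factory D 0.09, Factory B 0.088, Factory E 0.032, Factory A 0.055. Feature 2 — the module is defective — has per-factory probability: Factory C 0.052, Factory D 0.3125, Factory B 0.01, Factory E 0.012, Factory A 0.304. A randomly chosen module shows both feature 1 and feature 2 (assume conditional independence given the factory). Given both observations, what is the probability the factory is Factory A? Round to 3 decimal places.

0.101

Unnormalized posteriors (prior × likelihood):
  Factory C: 0.09 × 0.144 × 0.052 = 0.00067392
  Factory D: 0.61 × 0.09 × 0.3125 = 0.01715625
  Factory B: 0.07 × 0.088 × 0.01 = 0.0000616
  Factory E: 0.11 × 0.032 × 0.012 = 0.00004224
  Factory A: 0.12 × 0.055 × 0.304 = 0.0020064
Sum = 0.01994041.
P(Factory A | evidence) = 0.0020064 / 0.01994041 ≈ 0.101.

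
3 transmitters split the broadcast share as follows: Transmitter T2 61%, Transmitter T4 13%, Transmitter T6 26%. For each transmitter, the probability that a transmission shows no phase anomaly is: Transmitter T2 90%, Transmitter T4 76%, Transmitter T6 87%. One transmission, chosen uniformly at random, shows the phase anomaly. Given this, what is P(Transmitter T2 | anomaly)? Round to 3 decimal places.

Taking complements, P(anomaly | each) = Transmitter T2 0.1, Transmitter T4 0.24, Transmitter T6 0.13.
Unnormalized posteriors (prior × likelihood):
  Transmitter T2: 0.61 × 0.1 = 0.061
  Transmitter T4: 0.13 × 0.24 = 0.0312
  Transmitter T6: 0.26 × 0.13 = 0.0338
Sum = 0.126.
P(Transmitter T2 | evidence) = 0.061 / 0.126 ≈ 0.484.

0.484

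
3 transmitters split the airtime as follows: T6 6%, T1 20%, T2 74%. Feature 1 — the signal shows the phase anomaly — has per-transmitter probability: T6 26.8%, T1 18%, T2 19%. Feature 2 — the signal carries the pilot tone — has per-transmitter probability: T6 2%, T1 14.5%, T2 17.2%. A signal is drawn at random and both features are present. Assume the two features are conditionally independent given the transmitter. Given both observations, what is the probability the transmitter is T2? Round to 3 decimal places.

0.814

Prior × likelihood for each hypothesis:
  T6: 0.06 × 0.268 × 0.02 = 0.0003216
  T1: 0.2 × 0.18 × 0.145 = 0.00522
  T2: 0.74 × 0.19 × 0.172 = 0.0241832
Total = 0.0297248.
P(T2 | evidence) = 0.0241832 / 0.0297248 ≈ 0.814.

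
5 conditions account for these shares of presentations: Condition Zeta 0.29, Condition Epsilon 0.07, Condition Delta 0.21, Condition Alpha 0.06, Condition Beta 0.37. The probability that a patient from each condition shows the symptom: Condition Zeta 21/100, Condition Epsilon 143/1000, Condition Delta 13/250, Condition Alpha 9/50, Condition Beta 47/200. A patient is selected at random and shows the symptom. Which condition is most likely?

Condition Beta

Compute prior × likelihood for every hypothesis:
  Condition Zeta: 0.29 × 0.21 = 0.0609
  Condition Epsilon: 0.07 × 0.143 = 0.01001
  Condition Delta: 0.21 × 0.052 = 0.01092
  Condition Alpha: 0.06 × 0.18 = 0.0108
  Condition Beta: 0.37 × 0.235 = 0.08695
Sum = 0.17958.
Largest term belongs to Condition Beta, so Condition Beta is most probable.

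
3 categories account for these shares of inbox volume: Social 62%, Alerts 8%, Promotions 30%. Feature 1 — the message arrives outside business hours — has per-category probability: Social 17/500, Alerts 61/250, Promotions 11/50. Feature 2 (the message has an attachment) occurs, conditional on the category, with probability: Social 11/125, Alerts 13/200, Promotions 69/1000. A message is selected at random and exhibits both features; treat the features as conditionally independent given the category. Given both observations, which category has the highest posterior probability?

Unnormalized posteriors (prior × likelihood):
  Social: 0.62 × 0.034 × 0.088 = 0.00185504
  Alerts: 0.08 × 0.244 × 0.065 = 0.0012688
  Promotions: 0.3 × 0.22 × 0.069 = 0.004554
Sum = 0.00767784.
Largest term belongs to Promotions, so Promotions is most probable.

Promotions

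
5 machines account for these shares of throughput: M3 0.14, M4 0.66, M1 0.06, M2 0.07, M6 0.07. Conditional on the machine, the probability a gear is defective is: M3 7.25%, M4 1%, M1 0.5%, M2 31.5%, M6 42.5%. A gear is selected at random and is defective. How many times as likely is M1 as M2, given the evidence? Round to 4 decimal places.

By Bayes' rule, posterior ∝ prior × likelihood:
  M3: 0.14 × 0.0725 = 0.01015
  M4: 0.66 × 0.01 = 0.0066
  M1: 0.06 × 0.005 = 0.0003
  M2: 0.07 × 0.315 = 0.02205
  M6: 0.07 × 0.425 = 0.02975
Sum = 0.06885.
The ratio is 0.0003 / 0.02205 (the normalizer cancels) = 0.0136.

0.0136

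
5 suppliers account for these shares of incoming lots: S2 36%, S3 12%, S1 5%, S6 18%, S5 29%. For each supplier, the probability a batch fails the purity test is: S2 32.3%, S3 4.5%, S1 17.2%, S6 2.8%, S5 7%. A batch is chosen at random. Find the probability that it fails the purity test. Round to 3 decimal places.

Unnormalized posteriors (prior × likelihood):
  S2: 0.36 × 0.323 = 0.11628
  S3: 0.12 × 0.045 = 0.0054
  S1: 0.05 × 0.172 = 0.0086
  S6: 0.18 × 0.028 = 0.00504
  S5: 0.29 × 0.07 = 0.0203
P(off-spec) = 0.11628 + 0.0054 + 0.0086 + 0.00504 + 0.0203 = 0.15562 → 0.156.

0.156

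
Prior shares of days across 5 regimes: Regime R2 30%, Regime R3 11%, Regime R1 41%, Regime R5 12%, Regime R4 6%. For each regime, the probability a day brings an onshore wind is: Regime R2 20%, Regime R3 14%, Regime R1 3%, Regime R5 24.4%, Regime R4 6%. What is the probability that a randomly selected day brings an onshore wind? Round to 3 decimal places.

By Bayes' rule, posterior ∝ prior × likelihood:
  Regime R2: 0.3 × 0.2 = 0.06
  Regime R3: 0.11 × 0.14 = 0.0154
  Regime R1: 0.41 × 0.03 = 0.0123
  Regime R5: 0.12 × 0.244 = 0.02928
  Regime R4: 0.06 × 0.06 = 0.0036
P(onshore) = 0.06 + 0.0154 + 0.0123 + 0.02928 + 0.0036 = 0.12058 → 0.121.

0.121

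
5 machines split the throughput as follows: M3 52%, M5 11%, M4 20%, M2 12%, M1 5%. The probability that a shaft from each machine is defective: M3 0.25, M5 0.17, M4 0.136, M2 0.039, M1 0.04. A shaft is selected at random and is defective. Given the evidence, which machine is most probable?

M3

Unnormalized posteriors (prior × likelihood):
  M3: 0.52 × 0.25 = 0.13
  M5: 0.11 × 0.17 = 0.0187
  M4: 0.2 × 0.136 = 0.0272
  M2: 0.12 × 0.039 = 0.00468
  M1: 0.05 × 0.04 = 0.002
Sum = 0.18258.
Largest term belongs to M3, so M3 is most probable.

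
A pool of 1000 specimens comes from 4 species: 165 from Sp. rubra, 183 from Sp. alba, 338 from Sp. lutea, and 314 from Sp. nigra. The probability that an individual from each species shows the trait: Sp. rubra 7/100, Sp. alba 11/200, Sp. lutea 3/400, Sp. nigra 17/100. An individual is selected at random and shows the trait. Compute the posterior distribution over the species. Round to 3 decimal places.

Sp. rubra 0.149, Sp. alba 0.130, Sp. lutea 0.033, Sp. nigra 0.689

Prior × likelihood for each hypothesis:
  Sp. rubra: 0.165 × 0.07 = 0.01155
  Sp. alba: 0.183 × 0.055 = 0.010065
  Sp. lutea: 0.338 × 0.0075 = 0.002535
  Sp. nigra: 0.314 × 0.17 = 0.05338
Sum = 0.07753.
P(Sp. rubra | trait) = 0.01155/0.07753 ≈ 0.149
P(Sp. alba | trait) = 0.010065/0.07753 ≈ 0.130
P(Sp. lutea | trait) = 0.002535/0.07753 ≈ 0.033
P(Sp. nigra | trait) = 0.05338/0.07753 ≈ 0.689
(Check: 0.149+0.130+0.033+0.689 = 1.001.)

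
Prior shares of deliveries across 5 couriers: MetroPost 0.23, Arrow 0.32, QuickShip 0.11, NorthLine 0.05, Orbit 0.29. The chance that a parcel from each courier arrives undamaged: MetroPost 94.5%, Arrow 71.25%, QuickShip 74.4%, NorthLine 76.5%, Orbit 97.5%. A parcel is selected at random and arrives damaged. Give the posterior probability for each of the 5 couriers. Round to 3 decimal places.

MetroPost 0.083, Arrow 0.606, QuickShip 0.185, NorthLine 0.077, Orbit 0.048

Taking complements, P(damaged | each) = MetroPost 0.055, Arrow 0.2875, QuickShip 0.256, NorthLine 0.235, Orbit 0.025.
By Bayes' rule, posterior ∝ prior × likelihood:
  MetroPost: 0.23 × 0.055 = 0.01265
  Arrow: 0.32 × 0.2875 = 0.092
  QuickShip: 0.11 × 0.256 = 0.02816
  NorthLine: 0.05 × 0.235 = 0.01175
  Orbit: 0.29 × 0.025 = 0.00725
Normalizing constant = 0.15181.
P(MetroPost | damaged) = 0.01265/0.15181 ≈ 0.083
P(Arrow | damaged) = 0.092/0.15181 ≈ 0.606
P(QuickShip | damaged) = 0.02816/0.15181 ≈ 0.185
P(NorthLine | damaged) = 0.01175/0.15181 ≈ 0.077
P(Orbit | damaged) = 0.00725/0.15181 ≈ 0.048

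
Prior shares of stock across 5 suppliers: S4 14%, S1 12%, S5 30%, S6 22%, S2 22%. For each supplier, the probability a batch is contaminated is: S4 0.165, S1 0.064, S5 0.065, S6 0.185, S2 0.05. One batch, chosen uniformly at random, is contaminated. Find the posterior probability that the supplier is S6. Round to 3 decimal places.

0.399

Prior × likelihood for each hypothesis:
  S4: 0.14 × 0.165 = 0.0231
  S1: 0.12 × 0.064 = 0.00768
  S5: 0.3 × 0.065 = 0.0195
  S6: 0.22 × 0.185 = 0.0407
  S2: 0.22 × 0.05 = 0.011
Normalizing constant = 0.10198.
P(S6 | evidence) = 0.0407 / 0.10198 ≈ 0.399.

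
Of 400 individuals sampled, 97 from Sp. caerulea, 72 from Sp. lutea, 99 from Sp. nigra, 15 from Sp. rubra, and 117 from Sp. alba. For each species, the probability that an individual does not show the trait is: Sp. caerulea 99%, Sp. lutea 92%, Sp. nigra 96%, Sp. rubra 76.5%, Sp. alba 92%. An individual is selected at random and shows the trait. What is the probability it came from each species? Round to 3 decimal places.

Taking complements, P(trait | each) = Sp. caerulea 0.01, Sp. lutea 0.08, Sp. nigra 0.04, Sp. rubra 0.235, Sp. alba 0.08.
Prior × likelihood for each hypothesis:
  Sp. caerulea: 0.2425 × 0.01 = 0.002425
  Sp. lutea: 0.18 × 0.08 = 0.0144
  Sp. nigra: 0.2475 × 0.04 = 0.0099
  Sp. rubra: 0.0375 × 0.235 = 0.0088125
  Sp. alba: 0.2925 × 0.08 = 0.0234
Sum = 0.0589375.
P(Sp. caerulea | trait) = 0.002425/0.0589375 ≈ 0.041
P(Sp. lutea | trait) = 0.0144/0.0589375 ≈ 0.244
P(Sp. nigra | trait) = 0.0099/0.0589375 ≈ 0.168
P(Sp. rubra | trait) = 0.0088125/0.0589375 ≈ 0.150
P(Sp. alba | trait) = 0.0234/0.0589375 ≈ 0.397

Sp. caerulea 0.041, Sp. lutea 0.244, Sp. nigra 0.168, Sp. rubra 0.150, Sp. alba 0.397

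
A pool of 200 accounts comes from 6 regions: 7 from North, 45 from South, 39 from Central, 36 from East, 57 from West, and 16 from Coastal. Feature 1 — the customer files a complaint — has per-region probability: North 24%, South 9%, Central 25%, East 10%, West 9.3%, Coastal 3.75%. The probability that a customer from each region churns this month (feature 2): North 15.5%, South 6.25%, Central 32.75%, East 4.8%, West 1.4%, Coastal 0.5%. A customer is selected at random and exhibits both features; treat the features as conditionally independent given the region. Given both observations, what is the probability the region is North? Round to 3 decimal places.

By Bayes' rule, posterior ∝ prior × likelihood:
  North: 0.035 × 0.24 × 0.155 = 0.001302
  South: 0.225 × 0.09 × 0.0625 = 0.001265625
  Central: 0.195 × 0.25 × 0.3275 = 0.015965625
  East: 0.18 × 0.1 × 0.048 = 0.000864
  West: 0.285 × 0.093 × 0.014 = 0.00037107
  Coastal: 0.08 × 0.0375 × 0.005 = 0.000015
Total = 0.01978332.
P(North | evidence) = 0.001302 / 0.01978332 ≈ 0.066.

0.066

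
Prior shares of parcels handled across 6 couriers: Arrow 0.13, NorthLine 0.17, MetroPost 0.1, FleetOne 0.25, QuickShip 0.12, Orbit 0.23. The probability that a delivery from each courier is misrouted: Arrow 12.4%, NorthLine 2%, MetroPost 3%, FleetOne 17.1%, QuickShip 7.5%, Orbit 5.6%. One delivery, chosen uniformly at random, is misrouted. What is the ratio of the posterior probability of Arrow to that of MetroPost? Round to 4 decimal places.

5.3733

Prior × likelihood for each hypothesis:
  Arrow: 0.13 × 0.124 = 0.01612
  NorthLine: 0.17 × 0.02 = 0.0034
  MetroPost: 0.1 × 0.03 = 0.003
  FleetOne: 0.25 × 0.171 = 0.04275
  QuickShip: 0.12 × 0.075 = 0.009
  Orbit: 0.23 × 0.056 = 0.01288
Sum = 0.08715.
The ratio is 0.01612 / 0.003 (the normalizer cancels) = 5.3733.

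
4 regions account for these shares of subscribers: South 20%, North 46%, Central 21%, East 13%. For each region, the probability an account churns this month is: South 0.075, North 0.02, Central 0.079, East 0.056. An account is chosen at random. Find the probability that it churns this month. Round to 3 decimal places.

0.048

Compute prior × likelihood for every hypothesis:
  South: 0.2 × 0.075 = 0.015
  North: 0.46 × 0.02 = 0.0092
  Central: 0.21 × 0.079 = 0.01659
  East: 0.13 × 0.056 = 0.00728
P(churn) = 0.015 + 0.0092 + 0.01659 + 0.00728 = 0.04807 → 0.048.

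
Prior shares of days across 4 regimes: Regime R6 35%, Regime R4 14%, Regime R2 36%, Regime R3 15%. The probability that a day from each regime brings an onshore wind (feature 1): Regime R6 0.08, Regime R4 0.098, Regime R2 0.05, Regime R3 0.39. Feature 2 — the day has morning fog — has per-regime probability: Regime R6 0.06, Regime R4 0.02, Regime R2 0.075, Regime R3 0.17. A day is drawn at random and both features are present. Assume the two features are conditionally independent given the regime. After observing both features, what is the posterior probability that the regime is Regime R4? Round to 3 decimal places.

0.021

Unnormalized posteriors (prior × likelihood):
  Regime R6: 0.35 × 0.08 × 0.06 = 0.00168
  Regime R4: 0.14 × 0.098 × 0.02 = 0.0002744
  Regime R2: 0.36 × 0.05 × 0.075 = 0.00135
  Regime R3: 0.15 × 0.39 × 0.17 = 0.009945
Sum = 0.0132494.
P(Regime R4 | evidence) = 0.0002744 / 0.0132494 ≈ 0.021.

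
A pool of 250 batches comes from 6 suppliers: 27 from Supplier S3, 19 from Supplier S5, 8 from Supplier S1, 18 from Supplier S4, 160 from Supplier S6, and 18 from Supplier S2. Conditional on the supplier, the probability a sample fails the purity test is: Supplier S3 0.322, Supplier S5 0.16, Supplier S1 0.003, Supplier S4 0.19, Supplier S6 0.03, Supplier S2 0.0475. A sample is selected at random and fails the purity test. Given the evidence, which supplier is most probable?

By Bayes' rule, posterior ∝ prior × likelihood:
  Supplier S3: 0.108 × 0.322 = 0.034776
  Supplier S5: 0.076 × 0.16 = 0.01216
  Supplier S1: 0.032 × 0.003 = 0.000096
  Supplier S4: 0.072 × 0.19 = 0.01368
  Supplier S6: 0.64 × 0.03 = 0.0192
  Supplier S2: 0.072 × 0.0475 = 0.00342
Sum = 0.083332.
Largest term belongs to Supplier S3, so Supplier S3 is most probable.

Supplier S3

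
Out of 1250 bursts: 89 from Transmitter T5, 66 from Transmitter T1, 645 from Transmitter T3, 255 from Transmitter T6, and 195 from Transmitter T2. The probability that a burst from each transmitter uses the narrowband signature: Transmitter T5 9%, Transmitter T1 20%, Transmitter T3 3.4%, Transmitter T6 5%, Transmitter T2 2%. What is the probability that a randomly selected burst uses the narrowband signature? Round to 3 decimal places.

0.048

Compute prior × likelihood for every hypothesis:
  Transmitter T5: 0.0712 × 0.09 = 0.006408
  Transmitter T1: 0.0528 × 0.2 = 0.01056
  Transmitter T3: 0.516 × 0.034 = 0.017544
  Transmitter T6: 0.204 × 0.05 = 0.0102
  Transmitter T2: 0.156 × 0.02 = 0.00312
P(narrowband) = 0.006408 + 0.01056 + 0.017544 + 0.0102 + 0.00312 = 0.047832 → 0.048.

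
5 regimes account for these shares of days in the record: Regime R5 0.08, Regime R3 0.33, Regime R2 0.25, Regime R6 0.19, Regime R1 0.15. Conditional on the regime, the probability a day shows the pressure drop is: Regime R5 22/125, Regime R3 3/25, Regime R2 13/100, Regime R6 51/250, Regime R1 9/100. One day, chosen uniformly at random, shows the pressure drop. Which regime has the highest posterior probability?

Regime R3

Unnormalized posteriors (prior × likelihood):
  Regime R5: 0.08 × 0.176 = 0.01408
  Regime R3: 0.33 × 0.12 = 0.0396
  Regime R2: 0.25 × 0.13 = 0.0325
  Regime R6: 0.19 × 0.204 = 0.03876
  Regime R1: 0.15 × 0.09 = 0.0135
Normalizing constant = 0.13844.
Largest term belongs to Regime R3, so Regime R3 is most probable.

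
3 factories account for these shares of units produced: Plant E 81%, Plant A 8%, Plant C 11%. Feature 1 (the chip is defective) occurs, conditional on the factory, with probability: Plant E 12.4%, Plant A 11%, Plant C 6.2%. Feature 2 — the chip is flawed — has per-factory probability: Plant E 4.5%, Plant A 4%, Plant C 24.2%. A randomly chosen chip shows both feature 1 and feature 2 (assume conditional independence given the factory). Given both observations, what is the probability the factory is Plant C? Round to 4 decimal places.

0.2530

Compute prior × likelihood for every hypothesis:
  Plant E: 0.81 × 0.124 × 0.045 = 0.0045198
  Plant A: 0.08 × 0.11 × 0.04 = 0.000352
  Plant C: 0.11 × 0.062 × 0.242 = 0.00165044
Sum = 0.00652224.
P(Plant C | evidence) = 0.00165044 / 0.00652224 ≈ 0.2530.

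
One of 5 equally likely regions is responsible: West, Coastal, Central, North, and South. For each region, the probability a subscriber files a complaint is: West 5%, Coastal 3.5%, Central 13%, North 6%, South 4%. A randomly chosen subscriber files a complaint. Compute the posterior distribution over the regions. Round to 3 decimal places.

Since the prior is uniform, the posterior is proportional to the likelihood:
  West: 0.05
  Coastal: 0.035
  Central: 0.13
  North: 0.06
  South: 0.04
Sum = 0.315.
P(West | complaint) = 0.05/0.315 ≈ 0.159
P(Coastal | complaint) = 0.035/0.315 ≈ 0.111
P(Central | complaint) = 0.13/0.315 ≈ 0.413
P(North | complaint) = 0.06/0.315 ≈ 0.190
P(South | complaint) = 0.04/0.315 ≈ 0.127

West 0.159, Coastal 0.111, Central 0.413, North 0.190, South 0.127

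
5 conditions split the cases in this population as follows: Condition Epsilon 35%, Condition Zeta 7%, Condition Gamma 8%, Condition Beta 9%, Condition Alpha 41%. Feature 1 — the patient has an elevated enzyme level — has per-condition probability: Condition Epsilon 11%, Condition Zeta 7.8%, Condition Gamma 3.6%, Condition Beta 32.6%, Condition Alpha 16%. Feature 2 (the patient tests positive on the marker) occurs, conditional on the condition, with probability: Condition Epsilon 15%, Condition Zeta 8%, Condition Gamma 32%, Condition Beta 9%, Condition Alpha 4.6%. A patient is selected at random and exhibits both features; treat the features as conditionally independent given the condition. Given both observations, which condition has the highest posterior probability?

Unnormalized posteriors (prior × likelihood):
  Condition Epsilon: 0.35 × 0.11 × 0.15 = 0.005775
  Condition Zeta: 0.07 × 0.078 × 0.08 = 0.0004368
  Condition Gamma: 0.08 × 0.036 × 0.32 = 0.0009216
  Condition Beta: 0.09 × 0.326 × 0.09 = 0.0026406
  Condition Alpha: 0.41 × 0.16 × 0.046 = 0.0030176
Total = 0.0127916.
Largest term belongs to Condition Epsilon, so Condition Epsilon is most probable.

Condition Epsilon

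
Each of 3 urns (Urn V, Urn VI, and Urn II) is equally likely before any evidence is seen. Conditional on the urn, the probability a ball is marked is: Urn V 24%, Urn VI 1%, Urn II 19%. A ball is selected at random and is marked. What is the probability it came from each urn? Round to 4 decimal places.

With a uniform prior (1/3 each), posterior ∝ likelihood:
  Urn V: 0.24
  Urn VI: 0.01
  Urn II: 0.19
Sum = 0.44.
P(Urn V | marked) = 0.24/0.44 ≈ 0.5455
P(Urn VI | marked) = 0.01/0.44 ≈ 0.0227
P(Urn II | marked) = 0.19/0.44 ≈ 0.4318
(Check: 0.5455+0.0227+0.4318 = 1.0000.)

Urn V 0.5455, Urn VI 0.0227, Urn II 0.4318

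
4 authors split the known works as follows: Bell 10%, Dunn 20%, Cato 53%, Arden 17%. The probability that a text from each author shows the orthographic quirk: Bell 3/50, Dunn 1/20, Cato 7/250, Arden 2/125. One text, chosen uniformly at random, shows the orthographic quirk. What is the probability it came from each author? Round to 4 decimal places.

Bell 0.1788, Dunn 0.2980, Cato 0.4422, Arden 0.0810

By Bayes' rule, posterior ∝ prior × likelihood:
  Bell: 0.1 × 0.06 = 0.006
  Dunn: 0.2 × 0.05 = 0.01
  Cato: 0.53 × 0.028 = 0.01484
  Arden: 0.17 × 0.016 = 0.00272
Normalizing constant = 0.03356.
P(Bell | quirk) = 0.006/0.03356 ≈ 0.1788
P(Dunn | quirk) = 0.01/0.03356 ≈ 0.2980
P(Cato | quirk) = 0.01484/0.03356 ≈ 0.4422
P(Arden | quirk) = 0.00272/0.03356 ≈ 0.0810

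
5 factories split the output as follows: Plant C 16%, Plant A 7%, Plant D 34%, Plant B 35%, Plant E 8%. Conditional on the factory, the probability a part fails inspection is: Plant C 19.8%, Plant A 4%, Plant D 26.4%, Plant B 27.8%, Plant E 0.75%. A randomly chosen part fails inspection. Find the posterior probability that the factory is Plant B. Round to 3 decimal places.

Prior × likelihood for each hypothesis:
  Plant C: 0.16 × 0.198 = 0.03168
  Plant A: 0.07 × 0.04 = 0.0028
  Plant D: 0.34 × 0.264 = 0.08976
  Plant B: 0.35 × 0.278 = 0.0973
  Plant E: 0.08 × 0.0075 = 0.0006
Normalizing constant = 0.22214.
P(Plant B | evidence) = 0.0973 / 0.22214 ≈ 0.438.

0.438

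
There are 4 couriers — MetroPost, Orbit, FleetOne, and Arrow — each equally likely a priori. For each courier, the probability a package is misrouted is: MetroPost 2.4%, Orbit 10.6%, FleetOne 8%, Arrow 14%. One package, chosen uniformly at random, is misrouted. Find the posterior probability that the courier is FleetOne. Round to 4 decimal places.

With a uniform prior (1/4 each), posterior ∝ likelihood:
  MetroPost: 0.024
  Orbit: 0.106
  FleetOne: 0.08
  Arrow: 0.14
Total = 0.35.
P(FleetOne | evidence) = 0.08 / 0.35 ≈ 0.2286.

0.2286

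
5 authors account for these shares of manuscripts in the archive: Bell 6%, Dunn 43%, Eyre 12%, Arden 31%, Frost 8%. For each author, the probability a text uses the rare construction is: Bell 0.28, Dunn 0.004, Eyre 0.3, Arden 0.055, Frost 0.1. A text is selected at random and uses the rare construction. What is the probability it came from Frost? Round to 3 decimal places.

0.101

By Bayes' rule, posterior ∝ prior × likelihood:
  Bell: 0.06 × 0.28 = 0.0168
  Dunn: 0.43 × 0.004 = 0.00172
  Eyre: 0.12 × 0.3 = 0.036
  Arden: 0.31 × 0.055 = 0.01705
  Frost: 0.08 × 0.1 = 0.008
Total = 0.07957.
P(Frost | evidence) = 0.008 / 0.07957 ≈ 0.101.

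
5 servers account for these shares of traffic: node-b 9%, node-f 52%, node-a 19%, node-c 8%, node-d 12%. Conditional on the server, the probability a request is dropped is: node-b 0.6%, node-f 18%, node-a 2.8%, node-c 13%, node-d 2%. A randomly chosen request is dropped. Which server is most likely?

Prior × likelihood for each hypothesis:
  node-b: 0.09 × 0.006 = 0.00054
  node-f: 0.52 × 0.18 = 0.0936
  node-a: 0.19 × 0.028 = 0.00532
  node-c: 0.08 × 0.13 = 0.0104
  node-d: 0.12 × 0.02 = 0.0024
Sum = 0.11226.
Largest term belongs to node-f, so node-f is most probable.

node-f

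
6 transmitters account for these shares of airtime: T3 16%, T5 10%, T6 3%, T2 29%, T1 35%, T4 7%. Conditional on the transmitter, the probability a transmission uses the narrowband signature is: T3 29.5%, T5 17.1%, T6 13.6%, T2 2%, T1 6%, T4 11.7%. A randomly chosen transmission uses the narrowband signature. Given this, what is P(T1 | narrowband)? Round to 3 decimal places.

0.203

Compute prior × likelihood for every hypothesis:
  T3: 0.16 × 0.295 = 0.0472
  T5: 0.1 × 0.171 = 0.0171
  T6: 0.03 × 0.136 = 0.00408
  T2: 0.29 × 0.02 = 0.0058
  T1: 0.35 × 0.06 = 0.021
  T4: 0.07 × 0.117 = 0.00819
Total = 0.10337.
P(T1 | evidence) = 0.021 / 0.10337 ≈ 0.203.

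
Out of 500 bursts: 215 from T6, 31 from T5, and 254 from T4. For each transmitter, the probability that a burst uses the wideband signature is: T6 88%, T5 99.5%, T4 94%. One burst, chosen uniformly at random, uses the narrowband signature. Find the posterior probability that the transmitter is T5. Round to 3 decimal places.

Taking complements, P(narrowband | each) = T6 0.12, T5 0.005, T4 0.06.
Prior × likelihood for each hypothesis:
  T6: 0.43 × 0.12 = 0.0516
  T5: 0.062 × 0.005 = 0.00031
  T4: 0.508 × 0.06 = 0.03048
Total = 0.08239.
P(T5 | evidence) = 0.00031 / 0.08239 ≈ 0.004.

0.004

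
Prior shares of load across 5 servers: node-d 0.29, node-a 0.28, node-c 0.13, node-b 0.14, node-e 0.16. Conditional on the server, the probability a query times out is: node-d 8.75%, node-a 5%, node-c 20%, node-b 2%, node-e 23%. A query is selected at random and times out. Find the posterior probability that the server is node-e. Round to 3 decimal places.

0.351

Compute prior × likelihood for every hypothesis:
  node-d: 0.29 × 0.0875 = 0.025375
  node-a: 0.28 × 0.05 = 0.014
  node-c: 0.13 × 0.2 = 0.026
  node-b: 0.14 × 0.02 = 0.0028
  node-e: 0.16 × 0.23 = 0.0368
Total = 0.104975.
P(node-e | evidence) = 0.0368 / 0.104975 ≈ 0.351.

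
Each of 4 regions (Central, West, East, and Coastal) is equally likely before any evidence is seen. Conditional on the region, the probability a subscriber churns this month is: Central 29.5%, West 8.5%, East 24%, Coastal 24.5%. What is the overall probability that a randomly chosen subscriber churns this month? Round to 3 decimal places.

0.216

With a uniform prior (1/4 each), posterior ∝ likelihood:
  Central: 0.295
  West: 0.085
  East: 0.24
  Coastal: 0.245
P(churn) = (1/4) × (0.295 + 0.085 + 0.24 + 0.245) = 0.865/4 ≈ 0.216.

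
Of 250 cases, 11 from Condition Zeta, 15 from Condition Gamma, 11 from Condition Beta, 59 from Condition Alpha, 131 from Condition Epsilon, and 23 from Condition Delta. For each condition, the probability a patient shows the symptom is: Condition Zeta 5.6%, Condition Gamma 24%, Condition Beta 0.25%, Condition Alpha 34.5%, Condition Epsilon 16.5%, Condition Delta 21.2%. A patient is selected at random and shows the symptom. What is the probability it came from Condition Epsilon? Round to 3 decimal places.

Prior × likelihood for each hypothesis:
  Condition Zeta: 0.044 × 0.056 = 0.002464
  Condition Gamma: 0.06 × 0.24 = 0.0144
  Condition Beta: 0.044 × 0.0025 = 0.00011
  Condition Alpha: 0.236 × 0.345 = 0.08142
  Condition Epsilon: 0.524 × 0.165 = 0.08646
  Condition Delta: 0.092 × 0.212 = 0.019504
Total = 0.204358.
P(Condition Epsilon | evidence) = 0.08646 / 0.204358 ≈ 0.423.

0.423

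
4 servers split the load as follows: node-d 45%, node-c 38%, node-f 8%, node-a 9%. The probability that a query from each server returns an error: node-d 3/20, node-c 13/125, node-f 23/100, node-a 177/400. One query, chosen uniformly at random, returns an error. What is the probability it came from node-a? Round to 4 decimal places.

Unnormalized posteriors (prior × likelihood):
  node-d: 0.45 × 0.15 = 0.0675
  node-c: 0.38 × 0.104 = 0.03952
  node-f: 0.08 × 0.23 = 0.0184
  node-a: 0.09 × 0.4425 = 0.039825
Normalizing constant = 0.165245.
P(node-a | evidence) = 0.039825 / 0.165245 ≈ 0.2410.

0.2410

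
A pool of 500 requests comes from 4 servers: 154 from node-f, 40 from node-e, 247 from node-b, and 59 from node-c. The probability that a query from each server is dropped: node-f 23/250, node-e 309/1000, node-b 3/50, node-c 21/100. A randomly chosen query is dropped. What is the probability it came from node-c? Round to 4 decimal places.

Prior × likelihood for each hypothesis:
  node-f: 0.308 × 0.092 = 0.028336
  node-e: 0.08 × 0.309 = 0.02472
  node-b: 0.494 × 0.06 = 0.02964
  node-c: 0.118 × 0.21 = 0.02478
Normalizing constant = 0.107476.
P(node-c | evidence) = 0.02478 / 0.107476 ≈ 0.2306.

0.2306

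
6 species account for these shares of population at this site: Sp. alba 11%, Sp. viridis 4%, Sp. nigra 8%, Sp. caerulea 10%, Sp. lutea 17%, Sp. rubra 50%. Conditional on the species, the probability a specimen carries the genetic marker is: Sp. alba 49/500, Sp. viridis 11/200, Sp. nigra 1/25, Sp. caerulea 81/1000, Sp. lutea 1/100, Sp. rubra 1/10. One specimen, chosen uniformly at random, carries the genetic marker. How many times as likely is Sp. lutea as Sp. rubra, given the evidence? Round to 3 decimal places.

0.034

Compute prior × likelihood for every hypothesis:
  Sp. alba: 0.11 × 0.098 = 0.01078
  Sp. viridis: 0.04 × 0.055 = 0.0022
  Sp. nigra: 0.08 × 0.04 = 0.0032
  Sp. caerulea: 0.1 × 0.081 = 0.0081
  Sp. lutea: 0.17 × 0.01 = 0.0017
  Sp. rubra: 0.5 × 0.1 = 0.05
Normalizing constant = 0.07598.
The ratio is 0.0017 / 0.05 (the normalizer cancels) = 0.034.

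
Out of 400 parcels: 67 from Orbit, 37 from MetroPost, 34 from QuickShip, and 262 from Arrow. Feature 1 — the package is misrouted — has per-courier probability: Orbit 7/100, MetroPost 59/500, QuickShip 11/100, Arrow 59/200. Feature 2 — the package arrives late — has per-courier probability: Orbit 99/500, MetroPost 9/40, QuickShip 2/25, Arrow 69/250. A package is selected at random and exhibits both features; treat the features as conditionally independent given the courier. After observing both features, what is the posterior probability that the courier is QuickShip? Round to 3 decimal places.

0.013

Prior × likelihood for each hypothesis:
  Orbit: 0.1675 × 0.07 × 0.198 = 0.00232155
  MetroPost: 0.0925 × 0.118 × 0.225 = 0.002455875
  QuickShip: 0.085 × 0.11 × 0.08 = 0.000748
  Arrow: 0.655 × 0.295 × 0.276 = 0.0533301
Total = 0.058855525.
P(QuickShip | evidence) = 0.000748 / 0.058855525 ≈ 0.013.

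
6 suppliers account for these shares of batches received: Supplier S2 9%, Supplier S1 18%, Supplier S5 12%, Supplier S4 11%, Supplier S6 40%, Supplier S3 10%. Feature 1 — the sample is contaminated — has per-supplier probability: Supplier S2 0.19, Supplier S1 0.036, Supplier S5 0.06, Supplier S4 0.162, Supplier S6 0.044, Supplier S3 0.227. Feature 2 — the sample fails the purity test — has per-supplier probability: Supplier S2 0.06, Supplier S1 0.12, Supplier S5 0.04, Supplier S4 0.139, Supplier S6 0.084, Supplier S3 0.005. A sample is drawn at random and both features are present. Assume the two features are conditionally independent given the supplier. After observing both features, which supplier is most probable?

Supplier S4

By Bayes' rule, posterior ∝ prior × likelihood:
  Supplier S2: 0.09 × 0.19 × 0.06 = 0.001026
  Supplier S1: 0.18 × 0.036 × 0.12 = 0.0007776
  Supplier S5: 0.12 × 0.06 × 0.04 = 0.000288
  Supplier S4: 0.11 × 0.162 × 0.139 = 0.00247698
  Supplier S6: 0.4 × 0.044 × 0.084 = 0.0014784
  Supplier S3: 0.1 × 0.227 × 0.005 = 0.0001135
Total = 0.00616048.
Largest term belongs to Supplier S4, so Supplier S4 is most probable.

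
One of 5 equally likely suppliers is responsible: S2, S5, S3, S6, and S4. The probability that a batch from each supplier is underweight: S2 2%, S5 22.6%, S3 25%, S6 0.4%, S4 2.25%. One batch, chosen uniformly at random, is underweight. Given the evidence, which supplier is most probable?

Since the prior is uniform, the posterior is proportional to the likelihood:
  S2: 0.02
  S5: 0.226
  S3: 0.25
  S6: 0.004
  S4: 0.0225
Sum = 0.5225.
Largest term belongs to S3, so S3 is most probable.

S3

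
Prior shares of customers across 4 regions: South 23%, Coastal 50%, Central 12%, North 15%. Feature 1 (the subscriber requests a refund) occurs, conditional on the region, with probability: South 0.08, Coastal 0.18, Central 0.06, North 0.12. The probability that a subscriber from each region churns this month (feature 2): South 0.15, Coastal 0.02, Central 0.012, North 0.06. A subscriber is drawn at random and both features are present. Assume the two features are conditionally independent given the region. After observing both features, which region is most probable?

South

Compute prior × likelihood for every hypothesis:
  South: 0.23 × 0.08 × 0.15 = 0.00276
  Coastal: 0.5 × 0.18 × 0.02 = 0.0018
  Central: 0.12 × 0.06 × 0.012 = 0.0000864
  North: 0.15 × 0.12 × 0.06 = 0.00108
Total = 0.0057264.
Largest term belongs to South, so South is most probable.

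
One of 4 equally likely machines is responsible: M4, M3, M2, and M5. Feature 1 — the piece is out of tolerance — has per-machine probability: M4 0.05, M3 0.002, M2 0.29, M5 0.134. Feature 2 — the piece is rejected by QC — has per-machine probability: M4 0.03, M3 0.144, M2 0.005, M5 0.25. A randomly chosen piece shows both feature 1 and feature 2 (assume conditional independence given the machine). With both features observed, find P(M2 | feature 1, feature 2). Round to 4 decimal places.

With a uniform prior (1/4 each), posterior ∝ likelihood:
  M4: 0.05 × 0.03 = 0.0015
  M3: 0.002 × 0.144 = 0.000288
  M2: 0.29 × 0.005 = 0.00145
  M5: 0.134 × 0.25 = 0.0335
Normalizing constant = 0.036738.
P(M2 | evidence) = 0.00145 / 0.036738 ≈ 0.0395.

0.0395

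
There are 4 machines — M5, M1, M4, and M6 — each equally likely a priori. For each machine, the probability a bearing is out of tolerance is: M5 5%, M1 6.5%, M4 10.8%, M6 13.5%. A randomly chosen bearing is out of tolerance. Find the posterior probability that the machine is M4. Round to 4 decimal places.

0.3017

With a uniform prior (1/4 each), posterior ∝ likelihood:
  M5: 0.05
  M1: 0.065
  M4: 0.108
  M6: 0.135
Normalizing constant = 0.358.
P(M4 | evidence) = 0.108 / 0.358 ≈ 0.3017.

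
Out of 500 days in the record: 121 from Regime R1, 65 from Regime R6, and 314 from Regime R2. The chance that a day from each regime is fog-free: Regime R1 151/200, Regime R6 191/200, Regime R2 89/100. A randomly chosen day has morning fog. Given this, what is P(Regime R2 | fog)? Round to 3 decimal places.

Taking complements, P(fog | each) = Regime R1 0.245, Regime R6 0.045, Regime R2 0.11.
By Bayes' rule, posterior ∝ prior × likelihood:
  Regime R1: 0.242 × 0.245 = 0.05929
  Regime R6: 0.13 × 0.045 = 0.00585
  Regime R2: 0.628 × 0.11 = 0.06908
Normalizing constant = 0.13422.
P(Regime R2 | evidence) = 0.06908 / 0.13422 ≈ 0.515.

0.515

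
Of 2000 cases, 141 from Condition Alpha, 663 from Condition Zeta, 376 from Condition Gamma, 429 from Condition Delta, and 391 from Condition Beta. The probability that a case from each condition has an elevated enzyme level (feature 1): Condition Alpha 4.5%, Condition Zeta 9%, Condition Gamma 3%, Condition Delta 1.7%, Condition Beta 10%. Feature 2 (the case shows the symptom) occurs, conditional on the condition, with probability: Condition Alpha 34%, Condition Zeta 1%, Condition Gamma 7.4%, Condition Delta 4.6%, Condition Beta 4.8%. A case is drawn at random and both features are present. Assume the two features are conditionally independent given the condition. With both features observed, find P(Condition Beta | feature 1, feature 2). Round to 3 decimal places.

Prior × likelihood for each hypothesis:
  Condition Alpha: 0.0705 × 0.045 × 0.34 = 0.00107865
  Condition Zeta: 0.3315 × 0.09 × 0.01 = 0.00029835
  Condition Gamma: 0.188 × 0.03 × 0.074 = 0.00041736
  Condition Delta: 0.2145 × 0.017 × 0.046 = 0.000167739
  Condition Beta: 0.1955 × 0.1 × 0.048 = 0.0009384
Normalizing constant = 0.002900499.
P(Condition Beta | evidence) = 0.0009384 / 0.002900499 ≈ 0.324.

0.324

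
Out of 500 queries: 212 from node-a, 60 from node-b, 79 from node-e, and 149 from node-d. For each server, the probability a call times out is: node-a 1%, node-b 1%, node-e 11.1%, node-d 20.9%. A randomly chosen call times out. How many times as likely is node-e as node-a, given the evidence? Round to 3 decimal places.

Unnormalized posteriors (prior × likelihood):
  node-a: 0.424 × 0.01 = 0.00424
  node-b: 0.12 × 0.01 = 0.0012
  node-e: 0.158 × 0.111 = 0.017538
  node-d: 0.298 × 0.209 = 0.062282
Sum = 0.08526.
The ratio is 0.017538 / 0.00424 (the normalizer cancels) = 4.136.

4.136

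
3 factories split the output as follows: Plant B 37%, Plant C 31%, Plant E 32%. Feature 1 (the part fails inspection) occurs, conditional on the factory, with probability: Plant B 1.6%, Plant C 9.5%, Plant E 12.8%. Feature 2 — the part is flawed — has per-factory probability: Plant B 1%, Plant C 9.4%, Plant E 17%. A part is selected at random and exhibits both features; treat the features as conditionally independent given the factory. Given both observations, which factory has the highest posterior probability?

Plant E

By Bayes' rule, posterior ∝ prior × likelihood:
  Plant B: 0.37 × 0.016 × 0.01 = 0.0000592
  Plant C: 0.31 × 0.095 × 0.094 = 0.0027683
  Plant E: 0.32 × 0.128 × 0.17 = 0.0069632
Sum = 0.0097907.
Largest term belongs to Plant E, so Plant E is most probable.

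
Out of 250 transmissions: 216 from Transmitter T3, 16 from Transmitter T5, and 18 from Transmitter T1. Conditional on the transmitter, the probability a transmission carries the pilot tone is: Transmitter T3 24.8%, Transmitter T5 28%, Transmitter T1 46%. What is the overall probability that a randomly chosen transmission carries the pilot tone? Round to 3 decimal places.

0.265

Prior × likelihood for each hypothesis:
  Transmitter T3: 0.864 × 0.248 = 0.214272
  Transmitter T5: 0.064 × 0.28 = 0.01792
  Transmitter T1: 0.072 × 0.46 = 0.03312
P(pilot) = 0.214272 + 0.01792 + 0.03312 = 0.265312 → 0.265.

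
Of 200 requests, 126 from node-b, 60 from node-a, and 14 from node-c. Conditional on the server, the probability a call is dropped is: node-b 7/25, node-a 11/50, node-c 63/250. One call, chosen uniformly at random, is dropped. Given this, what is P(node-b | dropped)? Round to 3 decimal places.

0.678

Unnormalized posteriors (prior × likelihood):
  node-b: 0.63 × 0.28 = 0.1764
  node-a: 0.3 × 0.22 = 0.066
  node-c: 0.07 × 0.252 = 0.01764
Normalizing constant = 0.26004.
P(node-b | evidence) = 0.1764 / 0.26004 ≈ 0.678.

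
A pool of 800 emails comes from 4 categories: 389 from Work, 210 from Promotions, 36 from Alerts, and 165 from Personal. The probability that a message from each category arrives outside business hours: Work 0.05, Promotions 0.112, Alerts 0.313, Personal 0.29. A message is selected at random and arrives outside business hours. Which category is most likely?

Personal

Compute prior × likelihood for every hypothesis:
  Work: 0.48625 × 0.05 = 0.0243125
  Promotions: 0.2625 × 0.112 = 0.0294
  Alerts: 0.045 × 0.313 = 0.014085
  Personal: 0.20625 × 0.29 = 0.0598125
Normalizing constant = 0.12761.
Largest term belongs to Personal, so Personal is most probable.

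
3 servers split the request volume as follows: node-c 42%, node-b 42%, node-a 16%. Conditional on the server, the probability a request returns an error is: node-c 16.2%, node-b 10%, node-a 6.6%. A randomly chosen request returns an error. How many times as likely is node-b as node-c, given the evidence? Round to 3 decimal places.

0.617

Compute prior × likelihood for every hypothesis:
  node-c: 0.42 × 0.162 = 0.06804
  node-b: 0.42 × 0.1 = 0.042
  node-a: 0.16 × 0.066 = 0.01056
Total = 0.1206.
The ratio is 0.042 / 0.06804 (the normalizer cancels) = 0.617.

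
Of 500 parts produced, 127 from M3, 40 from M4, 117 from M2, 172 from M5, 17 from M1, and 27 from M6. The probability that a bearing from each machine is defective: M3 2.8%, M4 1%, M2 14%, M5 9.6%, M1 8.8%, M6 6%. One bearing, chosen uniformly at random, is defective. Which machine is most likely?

Unnormalized posteriors (prior × likelihood):
  M3: 0.254 × 0.028 = 0.007112
  M4: 0.08 × 0.01 = 0.0008
  M2: 0.234 × 0.14 = 0.03276
  M5: 0.344 × 0.096 = 0.033024
  M1: 0.034 × 0.088 = 0.002992
  M6: 0.054 × 0.06 = 0.00324
Total = 0.079928.
Largest term belongs to M5, so M5 is most probable.

M5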